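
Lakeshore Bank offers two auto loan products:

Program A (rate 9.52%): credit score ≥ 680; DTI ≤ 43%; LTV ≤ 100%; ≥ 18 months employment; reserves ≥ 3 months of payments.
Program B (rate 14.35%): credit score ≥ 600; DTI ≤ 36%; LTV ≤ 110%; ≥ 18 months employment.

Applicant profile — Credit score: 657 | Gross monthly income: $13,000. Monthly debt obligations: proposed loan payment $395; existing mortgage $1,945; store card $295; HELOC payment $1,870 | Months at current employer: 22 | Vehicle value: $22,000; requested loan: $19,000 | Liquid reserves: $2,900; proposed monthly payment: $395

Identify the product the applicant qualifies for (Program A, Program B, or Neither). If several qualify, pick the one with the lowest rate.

Total debts = (395 + 1,945 + 295 + 1,870) = 4,505; DTI = 4,505/13,000 = 34.7%.
LTV = 19,000/22,000 = 86.4%.
Reserves = 2,900/395 = 7.3 months.
Program A: score 657 < 680; DTI 34.7% ≤ 43%; LTV 86.4% ≤ 100%; employment 22 ≥ 18 mo; reserves 7.3 ≥ 3 mo → does not qualify.
Program B: score 657 ≥ 600; DTI 34.7% ≤ 36%; LTV 86.4% ≤ 110%; employment 22 ≥ 18 mo → qualifies.

Program B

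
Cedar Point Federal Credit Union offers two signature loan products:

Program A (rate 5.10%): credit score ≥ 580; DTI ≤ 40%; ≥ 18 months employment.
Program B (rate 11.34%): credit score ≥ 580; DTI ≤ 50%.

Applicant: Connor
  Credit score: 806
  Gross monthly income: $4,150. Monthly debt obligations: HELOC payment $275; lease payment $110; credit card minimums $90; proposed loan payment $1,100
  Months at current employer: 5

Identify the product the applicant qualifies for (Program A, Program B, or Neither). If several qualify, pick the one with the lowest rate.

Program B

Total debts = (275 + 110 + 90 + 1,100) = 1,575; DTI = 1,575/4,150 = 38%.
Program A: score 806 ≥ 580; DTI 38% ≤ 40%; employment 5 < 18 mo → does not qualify.
Program B: score 806 ≥ 580; DTI 38% ≤ 50% → qualifies.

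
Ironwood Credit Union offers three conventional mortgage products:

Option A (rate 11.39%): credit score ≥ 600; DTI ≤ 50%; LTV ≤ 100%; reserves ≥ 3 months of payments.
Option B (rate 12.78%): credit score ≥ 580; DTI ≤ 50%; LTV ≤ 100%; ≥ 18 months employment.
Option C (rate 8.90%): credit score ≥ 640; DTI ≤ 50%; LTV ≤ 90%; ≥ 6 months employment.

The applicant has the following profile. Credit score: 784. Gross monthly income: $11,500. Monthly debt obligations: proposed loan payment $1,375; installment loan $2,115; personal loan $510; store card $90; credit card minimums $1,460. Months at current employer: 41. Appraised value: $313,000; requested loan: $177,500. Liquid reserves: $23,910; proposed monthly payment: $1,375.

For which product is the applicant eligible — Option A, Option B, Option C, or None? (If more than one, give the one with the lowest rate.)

Option C

Total debts = (1,375 + 2,115 + 510 + 90 + 1,460) = 5,550; DTI = 5,550/11,500 = 48.3%.
LTV = 177,500/313,000 = 56.7%.
Reserves = 23,910/1,375 = 17.4 months.
Option A: score 784 ≥ 600; DTI 48.3% ≤ 50%; LTV 56.7% ≤ 100%; reserves 17.4 ≥ 3 mo → qualifies.
Option B: score 784 ≥ 580; DTI 48.3% ≤ 50%; LTV 56.7% ≤ 100%; employment 41 ≥ 18 mo → qualifies.
Option C: score 784 ≥ 640; DTI 48.3% ≤ 50%; LTV 56.7% ≤ 90%; employment 41 ≥ 6 mo → qualifies.
Qualifying: Option A, Option B, Option C. Lowest rate is 8.90% → Option C.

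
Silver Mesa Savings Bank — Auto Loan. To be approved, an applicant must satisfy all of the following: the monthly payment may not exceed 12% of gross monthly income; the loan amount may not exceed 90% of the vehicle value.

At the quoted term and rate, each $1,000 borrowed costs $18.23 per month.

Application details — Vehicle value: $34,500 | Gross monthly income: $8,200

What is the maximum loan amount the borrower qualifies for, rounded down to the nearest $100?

Payment cap: 12% × $8,200 = $984/month.
At $18.23 per $1,000, that supports 984/18.23 × 1,000 ≈ $53,976 → $53,900.
LTV cap: 90% × $34,500 = $31,050 → $31,000.
Binding constraint: loan-to-value.

$31,000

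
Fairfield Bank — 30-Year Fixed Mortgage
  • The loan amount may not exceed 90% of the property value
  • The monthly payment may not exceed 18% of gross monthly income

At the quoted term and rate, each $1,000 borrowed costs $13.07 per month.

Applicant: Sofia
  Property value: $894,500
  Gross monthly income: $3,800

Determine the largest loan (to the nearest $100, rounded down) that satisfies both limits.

$52,300

Payment cap: 18% × $3,800 = $684/month.
At $13.07 per $1,000, that supports 684/13.07 × 1,000 ≈ $52,333 → $52,300.
LTV cap: 90% × $894,500 = $805,050 → $805,000.
Binding constraint: payment-to-income.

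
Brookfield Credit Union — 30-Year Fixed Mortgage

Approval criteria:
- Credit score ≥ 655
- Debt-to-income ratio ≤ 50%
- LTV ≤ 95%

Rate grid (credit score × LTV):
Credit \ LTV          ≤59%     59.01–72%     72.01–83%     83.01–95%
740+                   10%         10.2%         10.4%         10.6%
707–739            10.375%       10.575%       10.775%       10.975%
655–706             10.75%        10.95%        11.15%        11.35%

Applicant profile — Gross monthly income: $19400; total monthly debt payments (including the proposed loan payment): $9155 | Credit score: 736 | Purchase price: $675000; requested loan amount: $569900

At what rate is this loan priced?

Credit score 736 ≥ 655; Debt-to-income = 9,155/19,400 = 47.2% — meets 50% limit
LTV = 569,900/675,000 = 84.4% ≤ 95%
Row: 736 falls in 707–739. Column: 84.4% falls in 83.01–95%. Rate = 10.975%.

10.975%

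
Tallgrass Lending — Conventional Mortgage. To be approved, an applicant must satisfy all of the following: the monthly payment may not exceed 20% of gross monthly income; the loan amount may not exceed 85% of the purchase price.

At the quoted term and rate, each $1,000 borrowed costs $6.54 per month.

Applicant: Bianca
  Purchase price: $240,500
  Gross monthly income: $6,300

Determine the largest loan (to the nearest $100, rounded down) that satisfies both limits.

Payment cap: 20% × $6,300 = $1,260/month.
At $6.54 per $1,000, that supports 1,260/6.54 × 1,000 ≈ $192,660 → $192,600.
LTV cap: 85% × $240,500 = $204,425 → $204,400.
Binding constraint: payment-to-income.

$192,600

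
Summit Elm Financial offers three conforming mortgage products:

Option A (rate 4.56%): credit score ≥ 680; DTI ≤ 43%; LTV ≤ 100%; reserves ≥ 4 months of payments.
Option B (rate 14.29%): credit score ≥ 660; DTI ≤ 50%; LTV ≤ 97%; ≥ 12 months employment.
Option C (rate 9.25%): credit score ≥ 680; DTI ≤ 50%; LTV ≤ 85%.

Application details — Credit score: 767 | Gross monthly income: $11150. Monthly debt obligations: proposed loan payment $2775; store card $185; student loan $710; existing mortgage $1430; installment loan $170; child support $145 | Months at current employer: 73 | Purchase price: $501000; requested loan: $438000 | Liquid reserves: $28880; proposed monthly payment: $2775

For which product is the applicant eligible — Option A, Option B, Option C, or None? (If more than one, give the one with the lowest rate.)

Option B

Total debts = (2,775 + 185 + 710 + 1,430 + 170 + 145) = 5,415; DTI = 5,415/11,150 = 48.6%.
LTV = 438,000/501,000 = 87.4%.
Reserves = 28,880/2,775 = 10.4 months.
Option A: score 767 ≥ 680; DTI 48.6% > 43%; LTV 87.4% ≤ 100%; reserves 10.4 ≥ 4 mo → does not qualify.
Option B: score 767 ≥ 660; DTI 48.6% ≤ 50%; LTV 87.4% ≤ 97%; employment 73 ≥ 12 mo → qualifies.
Option C: score 767 ≥ 680; DTI 48.6% ≤ 50%; LTV 87.4% > 85% → does not qualify.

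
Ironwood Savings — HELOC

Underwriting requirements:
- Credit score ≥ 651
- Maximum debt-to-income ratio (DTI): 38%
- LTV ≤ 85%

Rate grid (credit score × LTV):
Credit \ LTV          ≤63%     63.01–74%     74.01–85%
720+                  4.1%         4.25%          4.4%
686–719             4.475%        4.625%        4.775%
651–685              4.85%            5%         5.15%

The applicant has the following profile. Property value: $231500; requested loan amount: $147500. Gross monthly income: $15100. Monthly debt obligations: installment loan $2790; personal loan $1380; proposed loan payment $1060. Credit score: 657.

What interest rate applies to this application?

5%

Credit score 657 ≥ 651; Total monthly debts = (2,790 + 1,380 + 1,060) = 5,230. DTI = 5,230/15,100 = 34.6% ≤ 38%
LTV = 147,500/231,500 = 63.7% ≤ 85%
Credit 657 → row 651–685; LTV 63.7% → column 63.01–74%. Grid cell → 5%.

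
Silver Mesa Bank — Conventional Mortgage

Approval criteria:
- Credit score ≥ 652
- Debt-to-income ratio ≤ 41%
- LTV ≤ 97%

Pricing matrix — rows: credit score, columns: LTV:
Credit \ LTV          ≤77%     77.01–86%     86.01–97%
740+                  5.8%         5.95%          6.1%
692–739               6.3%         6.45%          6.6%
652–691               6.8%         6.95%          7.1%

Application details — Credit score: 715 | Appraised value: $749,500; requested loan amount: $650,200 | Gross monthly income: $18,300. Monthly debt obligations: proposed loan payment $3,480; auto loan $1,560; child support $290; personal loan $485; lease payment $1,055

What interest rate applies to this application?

6.6%

Credit score 715 ≥ 652; Total monthly debts = (3,480 + 1,560 + 290 + 485 + 1,055) = 6,870. DTI = 6,870/18,300 = 37.5% ≤ 41%
LTV: 650,200 ÷ 749,500 = 86.8%, within 97% cap
Row: 715 falls in 692–739. Column: 86.8% falls in 86.01–97%. Rate = 6.6%.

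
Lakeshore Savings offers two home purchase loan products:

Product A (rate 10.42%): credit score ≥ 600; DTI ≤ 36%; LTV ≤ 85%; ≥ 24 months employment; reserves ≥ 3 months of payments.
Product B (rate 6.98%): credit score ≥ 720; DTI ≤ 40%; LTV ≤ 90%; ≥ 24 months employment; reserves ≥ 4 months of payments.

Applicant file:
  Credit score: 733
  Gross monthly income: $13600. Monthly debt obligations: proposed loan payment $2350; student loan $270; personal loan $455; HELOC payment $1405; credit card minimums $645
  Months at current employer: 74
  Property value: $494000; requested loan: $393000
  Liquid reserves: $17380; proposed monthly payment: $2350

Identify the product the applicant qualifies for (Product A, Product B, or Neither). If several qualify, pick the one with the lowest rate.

Product B

Total debts = (2,350 + 270 + 455 + 1,405 + 645) = 5,125; DTI = 5,125/13,600 = 37.7%.
LTV = 393,000/494,000 = 79.6%.
Reserves = 17,380/2,350 = 7.4 months.
Product A: score 733 ≥ 600; DTI 37.7% > 36%; LTV 79.6% ≤ 85%; employment 74 ≥ 24 mo; reserves 7.4 ≥ 3 mo → does not qualify.
Product B: score 733 ≥ 720; DTI 37.7% ≤ 40%; LTV 79.6% ≤ 90%; employment 74 ≥ 24 mo; reserves 7.4 ≥ 4 mo → qualifies.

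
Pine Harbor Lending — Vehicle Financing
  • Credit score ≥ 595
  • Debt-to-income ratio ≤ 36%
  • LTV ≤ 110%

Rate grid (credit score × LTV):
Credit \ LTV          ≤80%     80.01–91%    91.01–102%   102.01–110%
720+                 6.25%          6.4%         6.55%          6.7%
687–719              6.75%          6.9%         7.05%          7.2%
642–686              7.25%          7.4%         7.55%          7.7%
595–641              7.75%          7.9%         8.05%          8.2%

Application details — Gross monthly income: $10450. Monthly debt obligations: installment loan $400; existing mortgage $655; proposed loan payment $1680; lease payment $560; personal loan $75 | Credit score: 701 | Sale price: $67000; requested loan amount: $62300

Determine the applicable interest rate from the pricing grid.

7.05%

Credit score 701 ≥ 595; Total monthly debts = (400 + 655 + 1,680 + 560 + 75) = 3,370. DTI = 3,370/10,450 = 32.2% ≤ 36%
LTV: 62,300 ÷ 67,000 = 93%, within 110% cap
Score 701 is in the 687–719 band; LTV 93% is in the 91.01–102% band → 7.05%.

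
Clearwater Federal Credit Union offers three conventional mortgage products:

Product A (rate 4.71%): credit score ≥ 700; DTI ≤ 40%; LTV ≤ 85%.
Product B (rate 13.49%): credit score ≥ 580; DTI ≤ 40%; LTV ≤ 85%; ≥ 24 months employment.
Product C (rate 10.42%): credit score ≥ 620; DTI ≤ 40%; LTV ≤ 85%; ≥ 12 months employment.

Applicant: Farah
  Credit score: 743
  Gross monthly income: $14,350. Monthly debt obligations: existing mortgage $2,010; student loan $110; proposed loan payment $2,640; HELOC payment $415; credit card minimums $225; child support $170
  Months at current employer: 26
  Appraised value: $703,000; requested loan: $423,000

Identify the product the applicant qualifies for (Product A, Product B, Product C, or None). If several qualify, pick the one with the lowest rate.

Total debts = (2,010 + 110 + 2,640 + 415 + 225 + 170) = 5,570; DTI = 5,570/14,350 = 38.8%.
LTV = 423,000/703,000 = 60.2%.
Product A: score 743 ≥ 700; DTI 38.8% ≤ 40%; LTV 60.2% ≤ 85% → qualifies.
Product B: score 743 ≥ 580; DTI 38.8% ≤ 40%; LTV 60.2% ≤ 85%; employment 26 ≥ 24 mo → qualifies.
Product C: score 743 ≥ 620; DTI 38.8% ≤ 40%; LTV 60.2% ≤ 85%; employment 26 ≥ 12 mo → qualifies.
Qualifying: Product A, Product B, Product C. Lowest rate is 4.71% → Product A.

Product A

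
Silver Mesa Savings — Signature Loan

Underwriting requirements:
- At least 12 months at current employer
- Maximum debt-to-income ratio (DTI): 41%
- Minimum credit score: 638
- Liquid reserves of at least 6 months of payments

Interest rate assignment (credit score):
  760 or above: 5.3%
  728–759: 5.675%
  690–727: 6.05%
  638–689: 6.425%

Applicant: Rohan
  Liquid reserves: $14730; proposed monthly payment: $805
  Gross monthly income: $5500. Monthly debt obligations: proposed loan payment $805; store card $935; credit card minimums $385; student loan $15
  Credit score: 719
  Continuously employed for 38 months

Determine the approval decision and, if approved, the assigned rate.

Approved at 6.05%

Credit score 719 ≥ 638 (meets minimum)
Employment 38 ≥ 12 months
Total monthly debts = (805 + 935 + 385 + 15) = 2,140. DTI = 2,140/5,500 = 38.9% ≤ 41%
Reserves: 14,730 ÷ 805 = 18.3 months (meets 6-month minimum)
All requirements met. Score 719 falls in the 690–727 tier → 6.05%.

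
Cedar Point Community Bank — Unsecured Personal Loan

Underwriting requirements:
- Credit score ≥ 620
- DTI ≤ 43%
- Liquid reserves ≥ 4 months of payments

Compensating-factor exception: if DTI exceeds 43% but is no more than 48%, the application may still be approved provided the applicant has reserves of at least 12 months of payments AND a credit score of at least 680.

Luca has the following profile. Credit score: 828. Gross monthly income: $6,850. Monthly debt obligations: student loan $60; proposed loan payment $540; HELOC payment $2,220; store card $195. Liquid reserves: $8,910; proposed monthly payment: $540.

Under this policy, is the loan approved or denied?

Approved

Credit score 828 ≥ 620 (meets base)
Total debts = (60 + 540 + 2,220 + 195) = 3,015. DTI = 3,015/6,850 = 44% > 43% — standard DTI limit exceeded.
Liquid reserves cover 8,910/540 = 16.5 months — ≥ 4 required
DTI 44% is within the 43%–48% exception band; checking compensating factors.
Reserves 16.5 ≥ 12 months; credit score 828 ≥ 680.
Both compensating conditions met → exception applies.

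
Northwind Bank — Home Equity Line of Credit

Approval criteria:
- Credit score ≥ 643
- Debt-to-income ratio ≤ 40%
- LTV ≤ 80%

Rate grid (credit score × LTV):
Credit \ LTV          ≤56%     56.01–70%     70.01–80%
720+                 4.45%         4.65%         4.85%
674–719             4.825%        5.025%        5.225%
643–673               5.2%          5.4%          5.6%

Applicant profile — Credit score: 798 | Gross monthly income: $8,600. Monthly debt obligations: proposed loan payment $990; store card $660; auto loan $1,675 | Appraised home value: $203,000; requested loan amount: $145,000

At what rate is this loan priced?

4.85%

Credit score 798 ≥ 643; Total monthly debts = (990 + 660 + 1,675) = 3,325. Debt-to-income = 3,325/8,600 = 38.7% — meets 40% limit
Loan-to-value = 145,000/203,000 = 71.4% — pass (80% max)
Credit 798 → row 720+; LTV 71.4% → column 70.01–80%. Grid cell → 4.85%.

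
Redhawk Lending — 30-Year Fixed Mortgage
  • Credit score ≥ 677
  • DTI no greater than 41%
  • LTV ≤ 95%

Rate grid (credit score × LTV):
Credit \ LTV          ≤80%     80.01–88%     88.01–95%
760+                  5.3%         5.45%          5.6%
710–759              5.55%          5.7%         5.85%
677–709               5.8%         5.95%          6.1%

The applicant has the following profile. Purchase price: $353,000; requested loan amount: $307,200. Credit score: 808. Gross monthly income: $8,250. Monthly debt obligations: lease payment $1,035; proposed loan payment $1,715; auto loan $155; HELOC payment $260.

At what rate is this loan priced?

5.45%

Credit score 808 ≥ 677; Total monthly debts = (1,035 + 1,715 + 155 + 260) = 3,165. DTI = 3,165/8,250 = 38.4% ≤ 41%
LTV = 307,200/353,000 = 87% ≤ 95%
Credit 808 → row 760+; LTV 87% → column 80.01–88%. Grid cell → 5.45%.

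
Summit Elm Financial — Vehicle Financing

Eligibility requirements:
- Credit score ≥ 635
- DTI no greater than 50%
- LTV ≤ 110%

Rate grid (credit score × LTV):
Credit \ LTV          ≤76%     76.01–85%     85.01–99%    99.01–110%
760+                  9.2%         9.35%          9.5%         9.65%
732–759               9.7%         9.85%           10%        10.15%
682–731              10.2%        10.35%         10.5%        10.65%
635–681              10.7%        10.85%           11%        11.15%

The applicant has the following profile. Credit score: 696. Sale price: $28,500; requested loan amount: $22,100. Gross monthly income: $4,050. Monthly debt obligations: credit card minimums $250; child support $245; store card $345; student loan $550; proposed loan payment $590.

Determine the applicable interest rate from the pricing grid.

10.35%

Credit score 696 ≥ 635; Total monthly debts = (250 + 245 + 345 + 550 + 590) = 1,980. DTI: 1,980 ÷ 4,050 = 48.9%, within the 50% cap
LTV: 22,100 ÷ 28,500 = 77.5%, within 110% cap
Credit 696 → row 682–731; LTV 77.5% → column 76.01–85%. Grid cell → 10.35%.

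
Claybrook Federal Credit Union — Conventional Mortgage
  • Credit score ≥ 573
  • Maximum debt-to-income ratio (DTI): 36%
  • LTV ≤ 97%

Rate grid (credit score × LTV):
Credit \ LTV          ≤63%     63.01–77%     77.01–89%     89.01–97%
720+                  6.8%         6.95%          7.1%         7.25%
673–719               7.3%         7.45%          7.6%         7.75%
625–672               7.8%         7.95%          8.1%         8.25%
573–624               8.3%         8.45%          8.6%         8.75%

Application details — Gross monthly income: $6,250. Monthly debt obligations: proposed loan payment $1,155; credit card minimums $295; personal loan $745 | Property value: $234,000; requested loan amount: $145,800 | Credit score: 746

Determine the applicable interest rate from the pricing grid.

6.8%

Credit score 746 ≥ 573; Total monthly debts = (1,155 + 295 + 745) = 2,195. DTI = 2,195/6,250 = 35.1% ≤ 36%
LTV: 145,800 ÷ 234,000 = 62.3%, within 97% cap
Row: 746 falls in 720+. Column: 62.3% falls in ≤63%. Rate = 6.8%.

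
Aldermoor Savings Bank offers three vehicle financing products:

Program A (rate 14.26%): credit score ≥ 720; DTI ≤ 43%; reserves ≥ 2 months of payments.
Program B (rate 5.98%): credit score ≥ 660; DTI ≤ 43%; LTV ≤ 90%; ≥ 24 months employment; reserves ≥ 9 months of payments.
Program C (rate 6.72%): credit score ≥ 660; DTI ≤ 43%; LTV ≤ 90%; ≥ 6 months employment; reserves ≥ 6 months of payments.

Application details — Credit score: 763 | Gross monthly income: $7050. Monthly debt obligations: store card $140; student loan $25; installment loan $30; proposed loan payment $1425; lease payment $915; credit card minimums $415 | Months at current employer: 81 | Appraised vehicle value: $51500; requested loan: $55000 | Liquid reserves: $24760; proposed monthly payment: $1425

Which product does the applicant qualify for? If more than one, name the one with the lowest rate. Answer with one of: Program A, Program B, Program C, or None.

Total debts = (140 + 25 + 30 + 1,425 + 915 + 415) = 2,950; DTI = 2,950/7,050 = 41.8%.
LTV = 55,000/51,500 = 106.8%.
Reserves = 24,760/1,425 = 17.4 months.
Program A: score 763 ≥ 720; DTI 41.8% ≤ 43%; reserves 17.4 ≥ 2 mo → qualifies.
Program B: score 763 ≥ 660; DTI 41.8% ≤ 43%; LTV 106.8% > 90%; employment 81 ≥ 24 mo; reserves 17.4 ≥ 9 mo → does not qualify.
Program C: score 763 ≥ 660; DTI 41.8% ≤ 43%; LTV 106.8% > 90%; employment 81 ≥ 6 mo; reserves 17.4 ≥ 6 mo → does not qualify.

Program A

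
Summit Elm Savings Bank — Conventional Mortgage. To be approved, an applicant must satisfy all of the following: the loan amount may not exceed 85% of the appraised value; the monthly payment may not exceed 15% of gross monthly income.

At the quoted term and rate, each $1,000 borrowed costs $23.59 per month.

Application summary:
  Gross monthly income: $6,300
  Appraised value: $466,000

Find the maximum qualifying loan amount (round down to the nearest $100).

$40,000

Payment cap: 15% × $6,300 = $945/month.
At $23.59 per $1,000, that supports 945/23.59 × 1,000 ≈ $40,059 → $40,000.
LTV cap: 85% × $466,000 = $396,100 → $396,100.
Binding constraint: payment-to-income.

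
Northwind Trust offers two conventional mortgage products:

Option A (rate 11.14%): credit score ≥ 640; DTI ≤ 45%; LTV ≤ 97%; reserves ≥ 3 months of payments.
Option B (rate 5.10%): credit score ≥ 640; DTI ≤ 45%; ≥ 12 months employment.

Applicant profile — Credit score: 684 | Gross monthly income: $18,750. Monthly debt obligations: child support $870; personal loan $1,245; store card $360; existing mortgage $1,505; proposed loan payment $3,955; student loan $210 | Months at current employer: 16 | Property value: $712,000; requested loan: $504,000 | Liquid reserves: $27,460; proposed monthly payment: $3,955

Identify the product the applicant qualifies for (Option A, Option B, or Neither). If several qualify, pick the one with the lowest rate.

Option B

Total debts = (870 + 1,245 + 360 + 1,505 + 3,955 + 210) = 8,145; DTI = 8,145/18,750 = 43.4%.
LTV = 504,000/712,000 = 70.8%.
Reserves = 27,460/3,955 = 6.9 months.
Option A: score 684 ≥ 640; DTI 43.4% ≤ 45%; LTV 70.8% ≤ 97%; reserves 6.9 ≥ 3 mo → qualifies.
Option B: score 684 ≥ 640; DTI 43.4% ≤ 45%; employment 16 ≥ 12 mo → qualifies.
Qualifying: Option A, Option B. Lowest rate is 5.10% → Option B.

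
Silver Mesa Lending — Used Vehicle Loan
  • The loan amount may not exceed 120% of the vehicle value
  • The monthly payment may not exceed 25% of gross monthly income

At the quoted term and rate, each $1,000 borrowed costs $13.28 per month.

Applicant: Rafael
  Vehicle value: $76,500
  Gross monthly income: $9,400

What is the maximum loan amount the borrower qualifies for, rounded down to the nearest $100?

$91,800

Payment cap: 25% × $9,400 = $2,350/month.
At $13.28 per $1,000, that supports 2,350/13.28 × 1,000 ≈ $176,957 → $176,900.
LTV cap: 120% × $76,500 = $91,800 → $91,800.
Binding constraint: loan-to-value.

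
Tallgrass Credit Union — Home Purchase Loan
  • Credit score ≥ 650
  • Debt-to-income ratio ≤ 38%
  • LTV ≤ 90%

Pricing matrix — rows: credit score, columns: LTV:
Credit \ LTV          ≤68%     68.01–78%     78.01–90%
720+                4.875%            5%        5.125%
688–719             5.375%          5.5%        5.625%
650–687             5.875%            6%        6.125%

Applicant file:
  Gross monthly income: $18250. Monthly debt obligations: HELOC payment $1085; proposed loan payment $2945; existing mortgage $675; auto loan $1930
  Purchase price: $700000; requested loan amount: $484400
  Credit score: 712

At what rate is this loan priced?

Credit score 712 ≥ 650; Total monthly debts = (1,085 + 2,945 + 675 + 1,930) = 6,635. DTI = 6,635/18,250 = 36.4% ≤ 38%
LTV = 484,400/700,000 = 69.2% ≤ 90%
Credit 712 → row 688–719; LTV 69.2% → column 68.01–78%. Grid cell → 5.5%.

5.5%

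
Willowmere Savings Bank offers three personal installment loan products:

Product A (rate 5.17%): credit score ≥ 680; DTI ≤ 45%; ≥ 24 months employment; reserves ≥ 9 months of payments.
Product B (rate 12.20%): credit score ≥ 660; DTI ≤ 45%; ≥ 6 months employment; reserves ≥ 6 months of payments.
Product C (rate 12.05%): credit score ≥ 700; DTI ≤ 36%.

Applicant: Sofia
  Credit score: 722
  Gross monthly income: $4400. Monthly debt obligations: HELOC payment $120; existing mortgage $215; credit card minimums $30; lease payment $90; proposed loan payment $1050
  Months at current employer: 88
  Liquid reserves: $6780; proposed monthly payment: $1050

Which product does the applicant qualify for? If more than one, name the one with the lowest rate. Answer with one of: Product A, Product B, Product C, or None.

Total debts = (120 + 215 + 30 + 90 + 1,050) = 1,505; DTI = 1,505/4,400 = 34.2%.
Reserves = 6,780/1,050 = 6.5 months.
Product A: score 722 ≥ 680; DTI 34.2% ≤ 45%; employment 88 ≥ 24 mo; reserves 6.5 < 9 mo → does not qualify.
Product B: score 722 ≥ 660; DTI 34.2% ≤ 45%; employment 88 ≥ 6 mo; reserves 6.5 ≥ 6 mo → qualifies.
Product C: score 722 ≥ 700; DTI 34.2% ≤ 36% → qualifies.
Qualifying: Product B, Product C. Lowest rate is 12.05% → Product C.

Product C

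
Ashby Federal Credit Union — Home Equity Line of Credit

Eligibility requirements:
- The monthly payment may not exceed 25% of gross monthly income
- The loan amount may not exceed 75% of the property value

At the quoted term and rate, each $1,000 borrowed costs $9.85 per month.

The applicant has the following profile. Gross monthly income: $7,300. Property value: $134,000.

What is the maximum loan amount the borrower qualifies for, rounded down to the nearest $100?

$100,500

Payment cap: 25% × $7,300 = $1,825/month.
At $9.85 per $1,000, that supports 1,825/9.85 × 1,000 ≈ $185,279 → $185,200.
LTV cap: 75% × $134,000 = $100,500 → $100,500.
Binding constraint: loan-to-value.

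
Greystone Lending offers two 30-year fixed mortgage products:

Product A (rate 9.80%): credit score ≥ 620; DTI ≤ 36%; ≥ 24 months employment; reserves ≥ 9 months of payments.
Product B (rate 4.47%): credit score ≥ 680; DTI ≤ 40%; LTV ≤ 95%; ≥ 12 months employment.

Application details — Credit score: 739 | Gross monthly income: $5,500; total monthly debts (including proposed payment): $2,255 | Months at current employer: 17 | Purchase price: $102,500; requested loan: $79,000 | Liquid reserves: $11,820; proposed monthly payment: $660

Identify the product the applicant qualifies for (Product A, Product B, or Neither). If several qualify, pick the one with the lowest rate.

DTI = 2,255/5,500 = 41%.
LTV = 79,000/102,500 = 77.1%.
Reserves = 11,820/660 = 17.9 months.
Product A: score 739 ≥ 620; DTI 41% > 36%; employment 17 < 24 mo; reserves 17.9 ≥ 9 mo → does not qualify.
Product B: score 739 ≥ 680; DTI 41% > 40%; LTV 77.1% ≤ 95%; employment 17 ≥ 12 mo → does not qualify.

Neither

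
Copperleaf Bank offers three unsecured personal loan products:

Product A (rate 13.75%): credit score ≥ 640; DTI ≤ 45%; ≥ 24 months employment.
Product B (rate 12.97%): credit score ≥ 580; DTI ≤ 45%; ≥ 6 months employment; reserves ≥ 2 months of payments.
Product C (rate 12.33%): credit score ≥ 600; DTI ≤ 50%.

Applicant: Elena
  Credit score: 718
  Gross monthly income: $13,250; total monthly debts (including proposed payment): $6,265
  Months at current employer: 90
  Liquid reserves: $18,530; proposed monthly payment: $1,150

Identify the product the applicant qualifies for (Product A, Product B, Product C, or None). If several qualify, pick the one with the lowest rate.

Product C

DTI = 6,265/13,250 = 47.3%.
Reserves = 18,530/1,150 = 16.1 months.
Product A: score 718 ≥ 640; DTI 47.3% > 45%; employment 90 ≥ 24 mo → does not qualify.
Product B: score 718 ≥ 580; DTI 47.3% > 45%; employment 90 ≥ 6 mo; reserves 16.1 ≥ 2 mo → does not qualify.
Product C: score 718 ≥ 600; DTI 47.3% ≤ 50% → qualifies.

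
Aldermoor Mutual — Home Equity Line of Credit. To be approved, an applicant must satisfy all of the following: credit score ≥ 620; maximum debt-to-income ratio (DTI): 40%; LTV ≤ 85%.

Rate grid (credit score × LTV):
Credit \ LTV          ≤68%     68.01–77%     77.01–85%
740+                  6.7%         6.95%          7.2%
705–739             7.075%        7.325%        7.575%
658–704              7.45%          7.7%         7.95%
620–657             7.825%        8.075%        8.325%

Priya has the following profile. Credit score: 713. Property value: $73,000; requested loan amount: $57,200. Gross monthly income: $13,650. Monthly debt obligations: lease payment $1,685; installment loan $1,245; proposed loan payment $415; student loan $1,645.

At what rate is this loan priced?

Credit score 713 ≥ 620; Total monthly debts = (1,685 + 1,245 + 415 + 1,645) = 4,990. DTI: 4,990 ÷ 13,650 = 36.6%, within the 40% cap
LTV: 57,200 ÷ 73,000 = 78.4%, within 85% cap
Row: 713 falls in 705–739. Column: 78.4% falls in 77.01–85%. Rate = 7.575%.

7.575%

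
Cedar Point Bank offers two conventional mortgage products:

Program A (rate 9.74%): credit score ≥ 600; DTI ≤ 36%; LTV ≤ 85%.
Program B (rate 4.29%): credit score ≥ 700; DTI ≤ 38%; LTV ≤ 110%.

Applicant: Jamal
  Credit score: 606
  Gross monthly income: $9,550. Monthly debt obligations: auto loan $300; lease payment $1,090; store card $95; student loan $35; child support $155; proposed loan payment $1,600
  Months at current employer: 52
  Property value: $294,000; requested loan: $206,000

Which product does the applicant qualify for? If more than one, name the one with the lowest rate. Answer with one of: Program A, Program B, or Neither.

Program A

Total debts = (300 + 1,090 + 95 + 35 + 155 + 1,600) = 3,275; DTI = 3,275/9,550 = 34.3%.
LTV = 206,000/294,000 = 70.1%.
Program A: score 606 ≥ 600; DTI 34.3% ≤ 36%; LTV 70.1% ≤ 85% → qualifies.
Program B: score 606 < 700; DTI 34.3% ≤ 38%; LTV 70.1% ≤ 110% → does not qualify.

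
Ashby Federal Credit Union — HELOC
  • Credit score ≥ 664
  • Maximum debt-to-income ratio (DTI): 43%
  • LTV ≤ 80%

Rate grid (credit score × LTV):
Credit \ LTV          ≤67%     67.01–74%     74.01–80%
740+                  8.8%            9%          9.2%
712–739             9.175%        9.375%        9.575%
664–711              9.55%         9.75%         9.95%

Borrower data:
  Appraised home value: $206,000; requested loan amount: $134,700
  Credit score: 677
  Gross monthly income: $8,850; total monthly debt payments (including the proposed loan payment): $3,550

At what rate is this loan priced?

Credit score 677 ≥ 664; DTI: 3,550 ÷ 8,850 = 40.1%, within the 43% cap
LTV: 134,700 ÷ 206,000 = 65.4%, within 80% cap
Credit 677 → row 664–711; LTV 65.4% → column ≤67%. Grid cell → 9.55%.

9.55%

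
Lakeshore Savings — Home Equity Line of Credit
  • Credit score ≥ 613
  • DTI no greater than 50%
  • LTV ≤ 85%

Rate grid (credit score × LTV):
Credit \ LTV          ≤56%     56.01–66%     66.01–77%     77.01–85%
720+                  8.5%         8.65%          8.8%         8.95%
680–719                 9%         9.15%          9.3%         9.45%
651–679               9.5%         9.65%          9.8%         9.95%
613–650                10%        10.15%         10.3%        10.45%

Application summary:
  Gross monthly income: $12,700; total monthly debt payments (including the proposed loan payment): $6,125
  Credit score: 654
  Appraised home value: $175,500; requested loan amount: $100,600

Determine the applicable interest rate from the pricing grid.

9.65%

Credit score 654 ≥ 613; DTI = 6,125/12,700 = 48.2% ≤ 50%
Loan-to-value = 100,600/175,500 = 57.3% — pass (85% max)
Credit 654 → row 651–679; LTV 57.3% → column 56.01–66%. Grid cell → 9.65%.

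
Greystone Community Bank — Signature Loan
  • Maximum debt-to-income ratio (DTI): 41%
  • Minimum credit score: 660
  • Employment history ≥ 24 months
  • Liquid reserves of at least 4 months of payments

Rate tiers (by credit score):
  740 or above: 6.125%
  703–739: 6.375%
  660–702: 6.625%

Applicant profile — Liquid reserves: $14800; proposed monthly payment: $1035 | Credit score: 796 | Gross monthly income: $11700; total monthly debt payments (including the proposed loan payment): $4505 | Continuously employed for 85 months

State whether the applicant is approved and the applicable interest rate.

Credit score 796 ≥ 660 (meets minimum)
Debt-to-income = 4,505/11,700 = 38.5% — meets 41% limit
Employment 85 ≥ 24 months
Reserves: 14,800 ÷ 1,035 = 14.3 months (meets 4-month minimum)
All requirements met. Score 796 falls in the 740 or above tier → 6.125%.

Approved at 6.125%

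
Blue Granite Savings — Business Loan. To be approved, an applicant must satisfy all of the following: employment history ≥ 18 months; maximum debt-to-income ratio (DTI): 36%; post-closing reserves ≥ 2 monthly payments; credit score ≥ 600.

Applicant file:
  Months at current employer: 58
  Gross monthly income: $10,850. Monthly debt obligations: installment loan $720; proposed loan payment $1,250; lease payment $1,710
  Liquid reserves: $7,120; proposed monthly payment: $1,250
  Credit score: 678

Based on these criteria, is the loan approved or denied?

Employment 58 ≥ 18 months
Total monthly debts = (720 + 1,250 + 1,710) = 3,680. DTI = 3,680/10,850 = 33.9% ≤ 36%
Reserves: 7,120 ÷ 1,250 = 5.7 months (meets 2-month minimum)
Credit score 678 ≥ 600 (meets)
All criteria satisfied.

Approved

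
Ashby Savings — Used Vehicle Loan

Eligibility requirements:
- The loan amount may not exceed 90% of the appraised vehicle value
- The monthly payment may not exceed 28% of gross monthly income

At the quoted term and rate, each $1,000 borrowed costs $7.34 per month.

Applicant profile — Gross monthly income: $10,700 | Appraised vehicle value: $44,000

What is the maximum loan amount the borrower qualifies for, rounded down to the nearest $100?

Payment cap: 28% × $10,700 = $2,996/month.
At $7.34 per $1,000, that supports 2,996/7.34 × 1,000 ≈ $408,174 → $408,100.
LTV cap: 90% × $44,000 = $39,600 → $39,600.
Binding constraint: loan-to-value.

$39,600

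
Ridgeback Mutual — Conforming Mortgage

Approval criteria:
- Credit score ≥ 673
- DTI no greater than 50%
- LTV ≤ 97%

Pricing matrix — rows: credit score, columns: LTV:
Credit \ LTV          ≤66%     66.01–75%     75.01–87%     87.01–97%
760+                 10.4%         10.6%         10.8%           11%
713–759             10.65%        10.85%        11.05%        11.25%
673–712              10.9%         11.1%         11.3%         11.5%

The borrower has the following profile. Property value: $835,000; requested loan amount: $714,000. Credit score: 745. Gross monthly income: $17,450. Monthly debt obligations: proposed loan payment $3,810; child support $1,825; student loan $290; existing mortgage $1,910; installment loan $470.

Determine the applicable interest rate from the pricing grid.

Credit score 745 ≥ 673; Total monthly debts = (3,810 + 1,825 + 290 + 1,910 + 470) = 8,305. DTI: 8,305 ÷ 17,450 = 47.6%, within the 50% cap
LTV: 714,000 ÷ 835,000 = 85.5%, within 97% cap
Score 745 is in the 713–759 band; LTV 85.5% is in the 75.01–87% band → 11.05%.

11.05%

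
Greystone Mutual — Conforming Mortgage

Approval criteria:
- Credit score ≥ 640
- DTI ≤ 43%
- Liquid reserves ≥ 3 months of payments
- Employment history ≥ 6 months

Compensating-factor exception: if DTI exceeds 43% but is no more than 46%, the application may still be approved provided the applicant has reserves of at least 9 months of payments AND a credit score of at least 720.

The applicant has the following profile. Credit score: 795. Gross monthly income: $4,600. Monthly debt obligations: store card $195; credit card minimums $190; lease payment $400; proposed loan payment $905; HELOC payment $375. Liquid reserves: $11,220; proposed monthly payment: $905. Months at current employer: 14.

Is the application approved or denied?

Approved

Credit score 795 ≥ 640 (meets base)
Total debts = (195 + 190 + 400 + 905 + 375) = 2,065. DTI = 2,065/4,600 = 44.9% > 43% — standard DTI limit exceeded.
Liquid reserves cover 11,220/905 = 12.4 months — ≥ 3 required
Employment 14 ≥ 6 months
DTI 44.9% is within the 43%–46% exception band; checking compensating factors.
Override check — reserves: 12.4 mo (ok); score: 795 (ok).
Both compensating conditions met → exception applies.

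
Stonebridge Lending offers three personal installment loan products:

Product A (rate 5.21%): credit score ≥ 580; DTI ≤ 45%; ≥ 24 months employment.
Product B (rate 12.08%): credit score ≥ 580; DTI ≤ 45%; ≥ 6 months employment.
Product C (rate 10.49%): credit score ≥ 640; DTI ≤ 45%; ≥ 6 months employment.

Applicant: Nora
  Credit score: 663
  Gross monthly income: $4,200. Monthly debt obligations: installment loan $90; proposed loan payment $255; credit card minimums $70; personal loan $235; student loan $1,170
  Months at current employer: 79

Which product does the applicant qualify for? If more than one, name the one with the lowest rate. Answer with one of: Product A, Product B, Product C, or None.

Product A

Total debts = (90 + 255 + 70 + 235 + 1,170) = 1,820; DTI = 1,820/4,200 = 43.3%.
Product A: score 663 ≥ 580; DTI 43.3% ≤ 45%; employment 79 ≥ 24 mo → qualifies.
Product B: score 663 ≥ 580; DTI 43.3% ≤ 45%; employment 79 ≥ 6 mo → qualifies.
Product C: score 663 ≥ 640; DTI 43.3% ≤ 45%; employment 79 ≥ 6 mo → qualifies.
Qualifying: Product A, Product B, Product C. Lowest rate is 5.21% → Product A.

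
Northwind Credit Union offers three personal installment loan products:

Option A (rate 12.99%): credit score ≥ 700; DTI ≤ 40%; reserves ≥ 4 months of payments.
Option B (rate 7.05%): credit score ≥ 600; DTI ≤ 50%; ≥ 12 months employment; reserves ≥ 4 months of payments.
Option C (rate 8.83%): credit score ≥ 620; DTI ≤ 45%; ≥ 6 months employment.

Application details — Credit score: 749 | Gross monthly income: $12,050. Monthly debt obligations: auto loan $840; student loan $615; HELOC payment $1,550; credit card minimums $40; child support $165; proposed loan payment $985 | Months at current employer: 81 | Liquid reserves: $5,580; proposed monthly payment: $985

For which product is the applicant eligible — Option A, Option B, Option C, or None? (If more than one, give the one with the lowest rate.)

Total debts = (840 + 615 + 1,550 + 40 + 165 + 985) = 4,195; DTI = 4,195/12,050 = 34.8%.
Reserves = 5,580/985 = 5.7 months.
Option A: score 749 ≥ 700; DTI 34.8% ≤ 40%; reserves 5.7 ≥ 4 mo → qualifies.
Option B: score 749 ≥ 600; DTI 34.8% ≤ 50%; employment 81 ≥ 12 mo; reserves 5.7 ≥ 4 mo → qualifies.
Option C: score 749 ≥ 620; DTI 34.8% ≤ 45%; employment 81 ≥ 6 mo → qualifies.
Qualifying: Option A, Option B, Option C. Lowest rate is 7.05% → Option B.

Option B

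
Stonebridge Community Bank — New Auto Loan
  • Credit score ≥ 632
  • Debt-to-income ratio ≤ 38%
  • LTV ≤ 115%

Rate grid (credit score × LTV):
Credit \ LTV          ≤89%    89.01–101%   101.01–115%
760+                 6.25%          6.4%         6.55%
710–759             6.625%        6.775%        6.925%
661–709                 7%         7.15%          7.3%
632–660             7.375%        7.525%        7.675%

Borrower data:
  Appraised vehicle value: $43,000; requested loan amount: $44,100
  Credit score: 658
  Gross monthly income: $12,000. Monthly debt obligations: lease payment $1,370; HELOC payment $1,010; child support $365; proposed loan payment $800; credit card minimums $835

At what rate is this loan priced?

Credit score 658 ≥ 632; Total monthly debts = (1,370 + 1,010 + 365 + 800 + 835) = 4,380. DTI: 4,380 ÷ 12,000 = 36.5%, within the 38% cap
Loan-to-value = 44,100/43,000 = 102.6% — pass (115% max)
Credit 658 → row 632–660; LTV 102.6% → column 101.01–115%. Grid cell → 7.675%.

7.675%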